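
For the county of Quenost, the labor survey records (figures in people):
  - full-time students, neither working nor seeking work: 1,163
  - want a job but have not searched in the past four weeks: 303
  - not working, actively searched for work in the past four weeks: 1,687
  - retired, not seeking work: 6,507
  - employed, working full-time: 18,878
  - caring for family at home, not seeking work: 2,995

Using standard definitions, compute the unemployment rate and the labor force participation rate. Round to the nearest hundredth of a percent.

Unemployment rate ≈ 8.20%; labor force participation rate ≈ 65.22%.

Employed = 18,878.
Unemployed = 1,687.
Labor force = 18,878 + 1,687 = 20,565.
Not in labor force = 1,163 + 303 + 6,507 + 2,995 = 10,968 (those not working and not actively searching are outside the labor force — including those who want a job but have given up searching).
Civilian working-age population = 20,565 + 10,968 = 31,533.
Unemployment rate = 1,687 / 20,565 = 8.20%.
Labor force participation rate = 20,565 / 31,533 = 65.22%.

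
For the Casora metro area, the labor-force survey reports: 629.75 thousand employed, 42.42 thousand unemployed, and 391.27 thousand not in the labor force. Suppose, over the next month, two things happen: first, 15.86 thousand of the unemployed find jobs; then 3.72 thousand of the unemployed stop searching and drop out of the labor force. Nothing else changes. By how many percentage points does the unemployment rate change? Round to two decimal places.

The unemployment rate changes by −2.89 percentage points.

Initially, labor force = 629.75 + 42.42 = 672.17 thousand, so u = 42.42/672.17 = 6.31%.
After the first change, unemployed falls and employed rises by 15.86; labor force unchanged → E = 645.61, U = 26.56, labor force = 672.17 thousand.
After the second change, unemployed and labor force both fall by 3.72 → E = 645.61, U = 22.84, labor force = 668.45 thousand.
New unemployment rate = 22.84 / 668.45 = 3.42%.
Change = 3.42% − 6.31% = −2.89 percentage points.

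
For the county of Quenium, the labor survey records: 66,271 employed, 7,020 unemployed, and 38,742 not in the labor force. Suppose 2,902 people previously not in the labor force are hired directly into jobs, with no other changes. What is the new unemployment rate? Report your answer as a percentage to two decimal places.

New unemployment rate ≈ 9.21%.

Initially, labor force = 66,271 + 7,020 = 73,291, so u = 7,020/73,291 = 9.58%.
After the change, employed and labor force both rise by 2,902; unemployed unchanged → E = 69,173, U = 7,020, labor force = 76,193.
New unemployment rate = 7,020 / 76,193 = 9.21%.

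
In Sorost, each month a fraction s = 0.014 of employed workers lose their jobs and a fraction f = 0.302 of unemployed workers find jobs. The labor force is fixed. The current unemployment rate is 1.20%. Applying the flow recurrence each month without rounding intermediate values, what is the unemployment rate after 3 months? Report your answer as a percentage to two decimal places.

Unemployment rate after three months ≈ 3.40%.

With a fixed labor force, u_{t+1} = u_t + s·(1−u_t) − f·u_t = u_t·(1−s−f) + s.
Here 1−s−f = 0.684 and s = 0.014.
u_1 = 0.012000 × 0.684 + 0.014 = 0.022208.
u_2 = 0.022208 × 0.684 + 0.014 = 0.029190.
u_3 = 0.029190 × 0.684 + 0.014 = 0.033966.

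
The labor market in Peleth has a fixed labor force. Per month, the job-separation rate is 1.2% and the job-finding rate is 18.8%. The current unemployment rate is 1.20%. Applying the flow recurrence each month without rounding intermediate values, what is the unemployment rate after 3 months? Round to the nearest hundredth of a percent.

With a fixed labor force, u_{t+1} = u_t + s·(1−u_t) − f·u_t = u_t·(1−s−f) + s.
Here 1−s−f = 0.800 and s = 0.012.
u_1 = 0.012000 × 0.800 + 0.012 = 0.021600.
u_2 = 0.021600 × 0.800 + 0.012 = 0.029280.
u_3 = 0.029280 × 0.800 + 0.012 = 0.035424.

Unemployment rate after three months ≈ 3.54%.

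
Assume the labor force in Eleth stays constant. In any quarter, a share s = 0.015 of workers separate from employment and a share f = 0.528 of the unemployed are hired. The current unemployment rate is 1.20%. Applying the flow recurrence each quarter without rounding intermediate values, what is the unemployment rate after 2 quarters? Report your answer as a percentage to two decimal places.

With a fixed labor force, u_{t+1} = u_t + s·(1−u_t) − f·u_t = u_t·(1−s−f) + s.
Here 1−s−f = 0.457 and s = 0.015.
u_1 = 0.012000 × 0.457 + 0.015 = 0.020484.
u_2 = 0.020484 × 0.457 + 0.015 = 0.024361.

Unemployment rate after two quarters ≈ 2.44%.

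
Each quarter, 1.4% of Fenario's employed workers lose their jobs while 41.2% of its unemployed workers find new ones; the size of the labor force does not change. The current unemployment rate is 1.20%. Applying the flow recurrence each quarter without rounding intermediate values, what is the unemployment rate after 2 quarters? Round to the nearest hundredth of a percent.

With a fixed labor force, u_{t+1} = u_t + s·(1−u_t) − f·u_t = u_t·(1−s−f) + s.
Here 1−s−f = 0.574 and s = 0.014.
u_1 = 0.012000 × 0.574 + 0.014 = 0.020888.
u_2 = 0.020888 × 0.574 + 0.014 = 0.025990.

Unemployment rate after two quarters ≈ 2.60%.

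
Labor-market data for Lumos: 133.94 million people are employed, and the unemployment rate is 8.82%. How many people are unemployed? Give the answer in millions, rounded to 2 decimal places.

Let U be the number unemployed. The labor force is E + U, and U/(E+U) = 0.0882.
So U = 0.0882 × 133.94 / (1 − 0.0882) = 11.8135 / 0.9118 ≈ 12.96 million.

About 12.96 million are unemployed.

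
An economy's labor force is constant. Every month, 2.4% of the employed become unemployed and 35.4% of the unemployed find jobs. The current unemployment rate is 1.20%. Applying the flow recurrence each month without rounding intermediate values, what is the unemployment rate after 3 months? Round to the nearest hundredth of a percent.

Unemployment rate after three months ≈ 5.11%.

With a fixed labor force, u_{t+1} = u_t + s·(1−u_t) − f·u_t = u_t·(1−s−f) + s.
Here 1−s−f = 0.622 and s = 0.024.
u_1 = 0.012000 × 0.622 + 0.024 = 0.031464.
u_2 = 0.031464 × 0.622 + 0.024 = 0.043571.
u_3 = 0.043571 × 0.622 + 0.024 = 0.051101.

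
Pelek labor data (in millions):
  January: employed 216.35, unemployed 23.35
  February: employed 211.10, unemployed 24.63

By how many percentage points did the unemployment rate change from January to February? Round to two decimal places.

January: labor force = 216.35 + 23.35 = 239.70; u = 23.35/239.70 = 9.74%.
February: labor force = 211.10 + 24.63 = 235.73; u = 24.63/235.73 = 10.45%.
Change = 10.45% − 9.74% = +0.71 pp.

The unemployment rate changed by +0.71 percentage points.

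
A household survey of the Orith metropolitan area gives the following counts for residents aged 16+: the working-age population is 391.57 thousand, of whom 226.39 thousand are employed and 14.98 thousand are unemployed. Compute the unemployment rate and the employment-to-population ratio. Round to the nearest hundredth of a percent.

Unemployment rate ≈ 6.21%; employment-population ratio ≈ 57.82%.

Labor force = employed + unemployed = 226.39 + 14.98 = 241.37 thousand.
Unemployment rate = 14.98 / 241.37 = 6.21%.
Employment-population ratio = 226.39 / 391.57 = 57.82%.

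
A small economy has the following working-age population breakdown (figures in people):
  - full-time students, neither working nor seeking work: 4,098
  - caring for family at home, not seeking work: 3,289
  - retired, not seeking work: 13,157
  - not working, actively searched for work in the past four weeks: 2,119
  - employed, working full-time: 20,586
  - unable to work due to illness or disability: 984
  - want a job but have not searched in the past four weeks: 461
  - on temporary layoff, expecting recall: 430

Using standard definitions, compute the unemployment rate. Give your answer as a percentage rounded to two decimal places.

Unemployment rate ≈ 11.02%.

Employed = 20,586.
Unemployed = 2,119 + 430 = 2,549 (jobless and actively searching, or on temporary layoff).
Labor force = 20,586 + 2,549 = 23,135.
Unemployment rate = 2,549 / 23,135 = 11.02%.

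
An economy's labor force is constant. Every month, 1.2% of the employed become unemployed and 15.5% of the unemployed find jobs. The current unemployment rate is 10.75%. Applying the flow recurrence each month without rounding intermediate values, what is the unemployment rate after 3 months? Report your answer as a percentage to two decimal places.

Unemployment rate after three months ≈ 9.25%.

With a fixed labor force, u_{t+1} = u_t + s·(1−u_t) − f·u_t = u_t·(1−s−f) + s.
Here 1−s−f = 0.833 and s = 0.012.
u_1 = 0.107500 × 0.833 + 0.012 = 0.101547.
u_2 = 0.101547 × 0.833 + 0.012 = 0.096589.
u_3 = 0.096589 × 0.833 + 0.012 = 0.092459.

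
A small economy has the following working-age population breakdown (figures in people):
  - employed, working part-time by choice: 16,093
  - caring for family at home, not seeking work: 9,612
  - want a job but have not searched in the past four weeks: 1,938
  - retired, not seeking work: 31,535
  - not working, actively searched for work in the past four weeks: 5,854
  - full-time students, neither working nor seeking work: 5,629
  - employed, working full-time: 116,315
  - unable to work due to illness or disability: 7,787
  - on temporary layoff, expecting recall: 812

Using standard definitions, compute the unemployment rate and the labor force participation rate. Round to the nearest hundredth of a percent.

Employed = 16,093 + 116,315 = 132,408.
Unemployed = 5,854 + 812 = 6,666 (jobless and actively searching, or on temporary layoff).
Labor force = 132,408 + 6,666 = 139,074.
Not in labor force = 9,612 + 1,938 + 31,535 + 5,629 + 7,787 = 56,501 (those not working and not actively searching are outside the labor force — including those who want a job but have given up searching).
Civilian working-age population = 139,074 + 56,501 = 195,575.
Unemployment rate = 6,666 / 139,074 = 4.79%.
Labor force participation rate = 139,074 / 195,575 = 71.11%.

Unemployment rate ≈ 4.79%; labor force participation rate ≈ 71.11%.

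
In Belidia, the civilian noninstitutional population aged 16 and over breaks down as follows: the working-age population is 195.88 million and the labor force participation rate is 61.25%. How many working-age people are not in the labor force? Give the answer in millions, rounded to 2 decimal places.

About 75.90 million are not in the labor force.

Share not in the labor force = 1 − 0.6125 = 0.3875.
Not in labor force = 0.3875 × 195.88 ≈ 75.90 million.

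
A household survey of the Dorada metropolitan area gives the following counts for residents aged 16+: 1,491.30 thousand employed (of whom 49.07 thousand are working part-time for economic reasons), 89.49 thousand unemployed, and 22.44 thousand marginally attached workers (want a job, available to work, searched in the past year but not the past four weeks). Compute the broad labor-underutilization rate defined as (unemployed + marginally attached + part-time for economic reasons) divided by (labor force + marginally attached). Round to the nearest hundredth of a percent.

Labor force = 1,491.30 + 89.49 = 1,580.79 thousand.
Numerator = 89.49 + 22.44 + 49.07 = 161.00 thousand.
Denominator = 1,580.79 + 22.44 = 1,603.23 thousand.
Broad rate = 161.00 / 1,603.23 = 10.04%.

Broad underutilization rate ≈ 10.04%.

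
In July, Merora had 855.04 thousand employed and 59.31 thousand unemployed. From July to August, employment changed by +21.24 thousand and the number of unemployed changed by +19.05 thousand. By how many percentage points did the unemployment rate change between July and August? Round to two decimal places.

The unemployment rate changed by +1.72 percentage points.

July: labor force = 855.04 + 59.31 = 914.35; u = 59.31/914.35 = 6.49%.
August: labor force = 876.28 + 78.36 = 954.64; u = 78.36/954.64 = 8.21%.
Change = 8.21% − 6.49% = +1.72 pp.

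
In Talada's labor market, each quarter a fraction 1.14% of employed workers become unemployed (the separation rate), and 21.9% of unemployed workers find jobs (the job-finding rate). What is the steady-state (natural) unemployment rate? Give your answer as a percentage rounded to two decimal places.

At steady state the flows balance: s·E = f·U, so U/(E+U) = s/(s+f).
u* = 1.14 / (1.14 + 21.9) = 1.14 / 23.04 = 4.95%.

Steady-state unemployment rate ≈ 4.95%.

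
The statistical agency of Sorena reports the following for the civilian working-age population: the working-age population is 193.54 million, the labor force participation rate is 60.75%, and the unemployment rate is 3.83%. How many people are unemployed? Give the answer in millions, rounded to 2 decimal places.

Labor force = 0.6075 × 193.54 = 117.58 million.
Unemployed = 0.0383 × 117.58 ≈ 4.50 million.

About 4.50 million are unemployed.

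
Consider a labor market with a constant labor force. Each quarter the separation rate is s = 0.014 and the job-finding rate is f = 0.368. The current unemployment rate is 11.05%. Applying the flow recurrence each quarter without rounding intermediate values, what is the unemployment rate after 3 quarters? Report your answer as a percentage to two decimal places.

Unemployment rate after three quarters ≈ 5.41%.

With a fixed labor force, u_{t+1} = u_t + s·(1−u_t) − f·u_t = u_t·(1−s−f) + s.
Here 1−s−f = 0.618 and s = 0.014.
u_1 = 0.110500 × 0.618 + 0.014 = 0.082289.
u_2 = 0.082289 × 0.618 + 0.014 = 0.064855.
u_3 = 0.064855 × 0.618 + 0.014 = 0.054080.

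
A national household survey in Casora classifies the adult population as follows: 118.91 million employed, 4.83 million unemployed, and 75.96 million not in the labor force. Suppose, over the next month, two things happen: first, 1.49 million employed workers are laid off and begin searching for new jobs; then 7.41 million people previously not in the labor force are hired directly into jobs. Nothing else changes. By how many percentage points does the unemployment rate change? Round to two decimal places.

Initially, labor force = 118.91 + 4.83 = 123.74 million, so u = 4.83/123.74 = 3.90%.
After the first change, employed falls and unemployed rises by 1.49; labor force unchanged → E = 117.42, U = 6.32, labor force = 123.74 million.
After the second change, employed and labor force both rise by 7.41; unemployed unchanged → E = 124.83, U = 6.32, labor force = 131.15 million.
New unemployment rate = 6.32 / 131.15 = 4.82%.
Change = 4.82% − 3.90% = +0.92 percentage points.

The unemployment rate changes by +0.92 percentage points.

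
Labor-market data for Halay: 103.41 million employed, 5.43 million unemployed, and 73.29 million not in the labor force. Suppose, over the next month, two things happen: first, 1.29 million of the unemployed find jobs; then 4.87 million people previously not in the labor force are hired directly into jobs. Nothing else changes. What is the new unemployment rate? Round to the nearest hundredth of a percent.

Initially, labor force = 103.41 + 5.43 = 108.84 million, so u = 5.43/108.84 = 4.99%.
After the first change, unemployed falls and employed rises by 1.29; labor force unchanged → E = 104.70, U = 4.14, labor force = 108.84 million.
After the second change, employed and labor force both rise by 4.87; unemployed unchanged → E = 109.57, U = 4.14, labor force = 113.71 million.
New unemployment rate = 4.14 / 113.71 = 3.64%.

New unemployment rate ≈ 3.64%.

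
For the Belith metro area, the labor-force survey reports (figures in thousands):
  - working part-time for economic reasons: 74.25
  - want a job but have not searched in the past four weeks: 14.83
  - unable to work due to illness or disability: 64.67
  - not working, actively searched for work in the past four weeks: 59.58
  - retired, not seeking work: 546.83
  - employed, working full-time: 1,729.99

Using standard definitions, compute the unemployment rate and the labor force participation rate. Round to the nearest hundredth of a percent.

Unemployment rate ≈ 3.20%; labor force participation rate ≈ 74.85%.

Employed = 74.25 + 1,729.99 = 1,804.24 thousand (anyone who worked, including part-time for economic reasons, counts as employed).
Unemployed = 59.58 thousand.
Labor force = 1,804.24 + 59.58 = 1,863.82 thousand.
Not in labor force = 14.83 + 64.67 + 546.83 = 626.33 thousand (those not working and not actively searching are outside the labor force — including those who want a job but have given up searching).
Civilian working-age population = 1,863.82 + 626.33 = 2,490.15 thousand.
Unemployment rate = 59.58 / 1,863.82 = 3.20%.
Labor force participation rate = 1,863.82 / 2,490.15 = 74.85%.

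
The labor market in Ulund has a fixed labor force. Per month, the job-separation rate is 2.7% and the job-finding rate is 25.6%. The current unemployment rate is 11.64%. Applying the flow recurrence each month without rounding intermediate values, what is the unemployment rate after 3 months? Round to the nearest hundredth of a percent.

Unemployment rate after three months ≈ 10.31%.

With a fixed labor force, u_{t+1} = u_t + s·(1−u_t) − f·u_t = u_t·(1−s−f) + s.
Here 1−s−f = 0.717 and s = 0.027.
u_1 = 0.116400 × 0.717 + 0.027 = 0.110459.
u_2 = 0.110459 × 0.717 + 0.027 = 0.106199.
u_3 = 0.106199 × 0.717 + 0.027 = 0.103145.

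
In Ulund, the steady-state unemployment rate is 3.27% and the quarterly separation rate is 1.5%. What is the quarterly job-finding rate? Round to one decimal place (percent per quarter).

Job-finding rate ≈ 44.4% per quarter.

From u* = s/(s+f): f = s·(1−u)/u.
f = 1.5 × (1 − 0.0327) / 0.0327 = 1.4510 / 0.0327 ≈ 44.4% per quarter.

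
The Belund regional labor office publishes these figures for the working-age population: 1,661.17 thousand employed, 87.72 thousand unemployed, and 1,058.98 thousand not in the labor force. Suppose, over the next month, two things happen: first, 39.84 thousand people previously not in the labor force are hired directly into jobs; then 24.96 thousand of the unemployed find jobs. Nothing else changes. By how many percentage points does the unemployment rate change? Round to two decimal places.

Initially, labor force = 1,661.17 + 87.72 = 1,748.89 thousand, so u = 87.72/1,748.89 = 5.02%.
After the first change, employed and labor force both rise by 39.84; unemployed unchanged → E = 1,701.01, U = 87.72, labor force = 1,788.73 thousand.
After the second change, unemployed falls and employed rises by 24.96; labor force unchanged → E = 1,725.97, U = 62.76, labor force = 1,788.73 thousand.
New unemployment rate = 62.76 / 1,788.73 = 3.51%.
Change = 3.51% − 5.02% = −1.51 percentage points.

The unemployment rate changes by −1.51 percentage points.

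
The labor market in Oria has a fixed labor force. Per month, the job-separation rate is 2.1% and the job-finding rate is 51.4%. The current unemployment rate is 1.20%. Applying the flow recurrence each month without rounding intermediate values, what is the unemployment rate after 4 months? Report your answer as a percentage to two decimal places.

Unemployment rate after four months ≈ 3.80%.

With a fixed labor force, u_{t+1} = u_t + s·(1−u_t) − f·u_t = u_t·(1−s−f) + s.
Here 1−s−f = 0.465 and s = 0.021.
u_1 = 0.012000 × 0.465 + 0.021 = 0.026580.
u_2 = 0.026580 × 0.465 + 0.021 = 0.033360.
u_3 = 0.033360 × 0.465 + 0.021 = 0.036512.
u_4 = 0.036512 × 0.465 + 0.021 = 0.037978.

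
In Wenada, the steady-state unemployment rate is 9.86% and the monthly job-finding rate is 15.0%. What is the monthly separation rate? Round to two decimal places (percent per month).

From u* = s/(s+f): s = u·f/(1−u).
s = 0.0986 × 15.0 / (1 − 0.0986) = 1.4790 / 0.9014 ≈ 1.64% per month.

Separation rate ≈ 1.64% per month.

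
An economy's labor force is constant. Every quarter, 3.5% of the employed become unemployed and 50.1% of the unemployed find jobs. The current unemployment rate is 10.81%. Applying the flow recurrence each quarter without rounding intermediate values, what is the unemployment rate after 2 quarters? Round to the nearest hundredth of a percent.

Unemployment rate after two quarters ≈ 7.45%.

With a fixed labor force, u_{t+1} = u_t + s·(1−u_t) − f·u_t = u_t·(1−s−f) + s.
Here 1−s−f = 0.464 and s = 0.035.
u_1 = 0.108100 × 0.464 + 0.035 = 0.085158.
u_2 = 0.085158 × 0.464 + 0.035 = 0.074513.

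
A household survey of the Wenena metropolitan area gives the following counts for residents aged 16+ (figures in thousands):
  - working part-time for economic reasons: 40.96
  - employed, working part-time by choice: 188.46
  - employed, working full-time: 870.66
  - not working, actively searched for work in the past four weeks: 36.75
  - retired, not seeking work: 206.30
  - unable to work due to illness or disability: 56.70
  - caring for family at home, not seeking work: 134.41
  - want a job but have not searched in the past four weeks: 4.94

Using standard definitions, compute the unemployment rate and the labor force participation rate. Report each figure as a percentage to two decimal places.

Employed = 40.96 + 188.46 + 870.66 = 1,100.08 thousand (anyone who worked, including part-time for economic reasons, counts as employed).
Unemployed = 36.75 thousand.
Labor force = 1,100.08 + 36.75 = 1,136.83 thousand.
Not in labor force = 206.30 + 56.70 + 134.41 + 4.94 = 402.35 thousand (those not working and not actively searching are outside the labor force — including those who want a job but have given up searching).
Civilian working-age population = 1,136.83 + 402.35 = 1,539.18 thousand.
Unemployment rate = 36.75 / 1,136.83 = 3.23%.
Labor force participation rate = 1,136.83 / 1,539.18 = 73.86%.

Unemployment rate ≈ 3.23%; labor force participation rate ≈ 73.86%.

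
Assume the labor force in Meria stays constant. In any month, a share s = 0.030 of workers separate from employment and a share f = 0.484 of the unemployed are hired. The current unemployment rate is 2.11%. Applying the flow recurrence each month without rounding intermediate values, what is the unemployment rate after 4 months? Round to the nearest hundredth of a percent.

Unemployment rate after four months ≈ 5.63%.

With a fixed labor force, u_{t+1} = u_t + s·(1−u_t) − f·u_t = u_t·(1−s−f) + s.
Here 1−s−f = 0.486 and s = 0.030.
u_1 = 0.021100 × 0.486 + 0.030 = 0.040255.
u_2 = 0.040255 × 0.486 + 0.030 = 0.049564.
u_3 = 0.049564 × 0.486 + 0.030 = 0.054088.
u_4 = 0.054088 × 0.486 + 0.030 = 0.056287.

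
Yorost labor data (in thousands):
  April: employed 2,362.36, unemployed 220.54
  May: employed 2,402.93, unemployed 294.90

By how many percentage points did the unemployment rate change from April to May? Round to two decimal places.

April: labor force = 2,362.36 + 220.54 = 2,582.90; u = 220.54/2,582.90 = 8.54%.
May: labor force = 2,402.93 + 294.90 = 2,697.83; u = 294.90/2,697.83 = 10.93%.
Change = 10.93% − 8.54% = +2.39 pp.

The unemployment rate changed by +2.39 percentage points.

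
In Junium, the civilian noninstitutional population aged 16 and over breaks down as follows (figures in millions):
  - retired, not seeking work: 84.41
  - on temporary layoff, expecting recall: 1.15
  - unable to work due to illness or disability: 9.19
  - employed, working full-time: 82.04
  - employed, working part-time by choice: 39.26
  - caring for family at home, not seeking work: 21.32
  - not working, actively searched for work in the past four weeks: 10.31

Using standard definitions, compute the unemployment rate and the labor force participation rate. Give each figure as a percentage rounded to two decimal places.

Unemployment rate ≈ 8.63%; labor force participation rate ≈ 53.60%.

Employed = 82.04 + 39.26 = 121.30 million.
Unemployed = 1.15 + 10.31 = 11.46 million (jobless and actively searching, or on temporary layoff).
Labor force = 121.30 + 11.46 = 132.76 million.
Not in labor force = 84.41 + 9.19 + 21.32 = 114.92 million (those not working and not actively searching are outside the labor force).
Civilian working-age population = 132.76 + 114.92 = 247.68 million.
Unemployment rate = 11.46 / 132.76 = 8.63%.
Labor force participation rate = 132.76 / 247.68 = 53.60%.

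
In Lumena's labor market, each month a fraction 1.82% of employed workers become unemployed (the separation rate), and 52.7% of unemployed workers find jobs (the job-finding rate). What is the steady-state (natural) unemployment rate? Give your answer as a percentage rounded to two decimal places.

At steady state the flows balance: s·E = f·U, so U/(E+U) = s/(s+f).
u* = 1.82 / (1.82 + 52.7) = 1.82 / 54.52 = 3.34%.

Steady-state unemployment rate ≈ 3.34%.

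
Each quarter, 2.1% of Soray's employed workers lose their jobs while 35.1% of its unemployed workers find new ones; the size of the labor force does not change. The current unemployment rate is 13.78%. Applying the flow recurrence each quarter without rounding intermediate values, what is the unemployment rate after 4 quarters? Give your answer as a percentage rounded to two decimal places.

With a fixed labor force, u_{t+1} = u_t + s·(1−u_t) − f·u_t = u_t·(1−s−f) + s.
Here 1−s−f = 0.628 and s = 0.021.
u_1 = 0.137800 × 0.628 + 0.021 = 0.107538.
u_2 = 0.107538 × 0.628 + 0.021 = 0.088534.
u_3 = 0.088534 × 0.628 + 0.021 = 0.076599.
u_4 = 0.076599 × 0.628 + 0.021 = 0.069104.

Unemployment rate after four quarters ≈ 6.91%.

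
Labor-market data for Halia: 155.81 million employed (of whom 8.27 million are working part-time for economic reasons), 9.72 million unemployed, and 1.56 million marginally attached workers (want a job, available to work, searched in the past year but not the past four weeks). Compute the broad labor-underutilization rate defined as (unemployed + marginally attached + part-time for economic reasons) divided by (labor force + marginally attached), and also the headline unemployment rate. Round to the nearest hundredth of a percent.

Broad underutilization rate ≈ 11.70%; headline unemployment rate ≈ 5.87%.

Labor force = 155.81 + 9.72 = 165.53 million.
Numerator = 9.72 + 1.56 + 8.27 = 19.55 million.
Denominator = 165.53 + 1.56 = 167.09 million.
Broad rate = 19.55 / 167.09 = 11.70%.
Headline unemployment rate = 9.72 / 165.53 = 5.87%.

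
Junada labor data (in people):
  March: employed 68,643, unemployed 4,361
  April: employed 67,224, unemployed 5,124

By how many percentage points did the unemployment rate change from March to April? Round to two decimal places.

March: labor force = 68,643 + 4,361 = 73,004; u = 4,361/73,004 = 5.97%.
April: labor force = 67,224 + 5,124 = 72,348; u = 5,124/72,348 = 7.08%.
Change = 7.08% − 5.97% = +1.11 pp.

The unemployment rate changed by +1.11 percentage points.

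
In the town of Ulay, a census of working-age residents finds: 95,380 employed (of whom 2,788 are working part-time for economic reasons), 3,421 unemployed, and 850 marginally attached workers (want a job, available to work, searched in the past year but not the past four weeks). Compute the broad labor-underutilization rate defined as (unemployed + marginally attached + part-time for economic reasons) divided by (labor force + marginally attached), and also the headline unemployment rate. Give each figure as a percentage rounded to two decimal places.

Broad underutilization rate ≈ 7.08%; headline unemployment rate ≈ 3.46%.

Labor force = 95,380 + 3,421 = 98,801.
Numerator = 3,421 + 850 + 2,788 = 7,059.
Denominator = 98,801 + 850 = 99,651.
Broad rate = 7,059 / 99,651 = 7.08%.
Headline unemployment rate = 3,421 / 98,801 = 3.46%.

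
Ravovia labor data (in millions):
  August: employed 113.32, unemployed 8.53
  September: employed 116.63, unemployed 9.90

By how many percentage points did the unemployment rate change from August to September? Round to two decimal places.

August: labor force = 113.32 + 8.53 = 121.85; u = 8.53/121.85 = 7.00%.
September: labor force = 116.63 + 9.90 = 126.53; u = 9.90/126.53 = 7.82%.
Change = 7.82% − 7.00% = +0.82 pp.

The unemployment rate changed by +0.82 percentage points.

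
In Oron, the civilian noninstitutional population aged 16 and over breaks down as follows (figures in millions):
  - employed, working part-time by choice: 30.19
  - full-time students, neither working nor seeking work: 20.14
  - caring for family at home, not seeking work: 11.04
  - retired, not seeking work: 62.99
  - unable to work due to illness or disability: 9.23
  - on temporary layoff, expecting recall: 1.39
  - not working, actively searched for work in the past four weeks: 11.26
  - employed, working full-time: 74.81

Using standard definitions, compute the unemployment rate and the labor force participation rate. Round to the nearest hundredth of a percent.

Unemployment rate ≈ 10.75%; labor force participation rate ≈ 53.22%.

Employed = 30.19 + 74.81 = 105.00 million.
Unemployed = 1.39 + 11.26 = 12.65 million (jobless and actively searching, or on temporary layoff).
Labor force = 105.00 + 12.65 = 117.65 million.
Not in labor force = 20.14 + 11.04 + 62.99 + 9.23 = 103.40 million (those not working and not actively searching are outside the labor force).
Civilian working-age population = 117.65 + 103.40 = 221.05 million.
Unemployment rate = 12.65 / 117.65 = 10.75%.
Labor force participation rate = 117.65 / 221.05 = 53.22%.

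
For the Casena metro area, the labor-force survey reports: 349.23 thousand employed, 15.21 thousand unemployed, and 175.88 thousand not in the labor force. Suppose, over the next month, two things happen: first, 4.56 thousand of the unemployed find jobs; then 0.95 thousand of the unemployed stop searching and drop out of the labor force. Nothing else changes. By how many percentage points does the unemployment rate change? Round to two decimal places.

Initially, labor force = 349.23 + 15.21 = 364.44 thousand, so u = 15.21/364.44 = 4.17%.
After the first change, unemployed falls and employed rises by 4.56; labor force unchanged → E = 353.79, U = 10.65, labor force = 364.44 thousand.
After the second change, unemployed and labor force both fall by 0.95 → E = 353.79, U = 9.70, labor force = 363.49 thousand.
New unemployment rate = 9.70 / 363.49 = 2.67%.
Change = 2.67% − 4.17% = −1.50 percentage points.

The unemployment rate changes by −1.50 percentage points.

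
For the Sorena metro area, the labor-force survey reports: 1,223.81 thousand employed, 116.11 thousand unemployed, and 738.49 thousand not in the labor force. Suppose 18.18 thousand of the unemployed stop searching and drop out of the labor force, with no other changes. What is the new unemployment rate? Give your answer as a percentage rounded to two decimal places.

Initially, labor force = 1,223.81 + 116.11 = 1,339.92 thousand, so u = 116.11/1,339.92 = 8.67%.
After the change, unemployed and labor force both fall by 18.18 → E = 1,223.81, U = 97.93, labor force = 1,321.74 thousand.
New unemployment rate = 97.93 / 1,321.74 = 7.41%.

New unemployment rate ≈ 7.41%.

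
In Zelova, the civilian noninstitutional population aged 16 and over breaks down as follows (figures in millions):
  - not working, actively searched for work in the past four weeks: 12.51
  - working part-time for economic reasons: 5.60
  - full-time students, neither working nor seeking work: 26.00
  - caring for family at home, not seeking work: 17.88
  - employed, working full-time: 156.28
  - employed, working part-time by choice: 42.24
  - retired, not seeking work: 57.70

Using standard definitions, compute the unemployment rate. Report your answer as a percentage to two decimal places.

Employed = 5.60 + 156.28 + 42.24 = 204.12 million (anyone who worked, including part-time for economic reasons, counts as employed).
Unemployed = 12.51 million.
Labor force = 204.12 + 12.51 = 216.63 million.
Unemployment rate = 12.51 / 216.63 = 5.77%.

Unemployment rate ≈ 5.77%.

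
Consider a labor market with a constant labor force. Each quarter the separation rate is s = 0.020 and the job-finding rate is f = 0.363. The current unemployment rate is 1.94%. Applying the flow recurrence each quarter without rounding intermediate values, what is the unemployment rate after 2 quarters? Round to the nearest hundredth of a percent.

With a fixed labor force, u_{t+1} = u_t + s·(1−u_t) − f·u_t = u_t·(1−s−f) + s.
Here 1−s−f = 0.617 and s = 0.020.
u_1 = 0.019400 × 0.617 + 0.020 = 0.031970.
u_2 = 0.031970 × 0.617 + 0.020 = 0.039725.

Unemployment rate after two quarters ≈ 3.97%.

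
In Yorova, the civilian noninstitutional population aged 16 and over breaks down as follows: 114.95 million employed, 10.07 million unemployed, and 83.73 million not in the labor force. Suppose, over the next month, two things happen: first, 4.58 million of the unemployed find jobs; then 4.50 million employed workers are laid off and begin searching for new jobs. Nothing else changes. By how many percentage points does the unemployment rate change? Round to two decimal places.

The unemployment rate changes by −0.06 percentage points.

Initially, labor force = 114.95 + 10.07 = 125.02 million, so u = 10.07/125.02 = 8.05%.
After the first change, unemployed falls and employed rises by 4.58; labor force unchanged → E = 119.53, U = 5.49, labor force = 125.02 million.
After the second change, employed falls and unemployed rises by 4.50; labor force unchanged → E = 115.03, U = 9.99, labor force = 125.02 million.
New unemployment rate = 9.99 / 125.02 = 7.99%.
Change = 7.99% − 8.05% = −0.06 percentage points.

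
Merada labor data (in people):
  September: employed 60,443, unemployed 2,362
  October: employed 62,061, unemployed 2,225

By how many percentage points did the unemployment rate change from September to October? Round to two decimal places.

The unemployment rate changed by −0.30 percentage points.

September: labor force = 60,443 + 2,362 = 62,805; u = 2,362/62,805 = 3.76%.
October: labor force = 62,061 + 2,225 = 64,286; u = 2,225/64,286 = 3.46%.
Change = 3.46% − 3.76% = −0.30 pp.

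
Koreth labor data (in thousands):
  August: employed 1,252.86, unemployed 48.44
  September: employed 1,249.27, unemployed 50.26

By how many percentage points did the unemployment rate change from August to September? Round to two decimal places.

The unemployment rate changed by +0.15 percentage points.

August: labor force = 1,252.86 + 48.44 = 1,301.30; u = 48.44/1,301.30 = 3.72%.
September: labor force = 1,249.27 + 50.26 = 1,299.53; u = 50.26/1,299.53 = 3.87%.
Change = 3.87% − 3.72% = +0.15 pp.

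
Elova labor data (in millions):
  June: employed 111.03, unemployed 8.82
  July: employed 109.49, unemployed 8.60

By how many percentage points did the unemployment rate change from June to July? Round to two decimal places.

June: labor force = 111.03 + 8.82 = 119.85; u = 8.82/119.85 = 7.36%.
July: labor force = 109.49 + 8.60 = 118.09; u = 8.60/118.09 = 7.28%.
Change = 7.28% − 7.36% = −0.08 pp.

The unemployment rate changed by −0.08 percentage points.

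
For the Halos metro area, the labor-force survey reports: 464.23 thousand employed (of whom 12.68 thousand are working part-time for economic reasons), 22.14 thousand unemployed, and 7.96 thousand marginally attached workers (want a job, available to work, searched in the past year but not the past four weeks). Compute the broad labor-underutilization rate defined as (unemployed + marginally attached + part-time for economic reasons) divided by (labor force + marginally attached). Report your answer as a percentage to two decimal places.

Labor force = 464.23 + 22.14 = 486.37 thousand.
Numerator = 22.14 + 7.96 + 12.68 = 42.78 thousand.
Denominator = 486.37 + 7.96 = 494.33 thousand.
Broad rate = 42.78 / 494.33 = 8.65%.

Broad underutilization rate ≈ 8.65%.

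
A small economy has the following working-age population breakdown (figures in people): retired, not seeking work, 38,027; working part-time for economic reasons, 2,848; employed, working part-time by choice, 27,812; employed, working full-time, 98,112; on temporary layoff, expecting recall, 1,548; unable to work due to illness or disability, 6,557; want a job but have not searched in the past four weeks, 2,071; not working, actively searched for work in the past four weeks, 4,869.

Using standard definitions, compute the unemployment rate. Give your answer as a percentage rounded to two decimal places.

Employed = 2,848 + 27,812 + 98,112 = 128,772 (anyone who worked, including part-time for economic reasons, counts as employed).
Unemployed = 1,548 + 4,869 = 6,417 (jobless and actively searching, or on temporary layoff).
Labor force = 128,772 + 6,417 = 135,189.
Unemployment rate = 6,417 / 135,189 = 4.75%.

Unemployment rate ≈ 4.75%.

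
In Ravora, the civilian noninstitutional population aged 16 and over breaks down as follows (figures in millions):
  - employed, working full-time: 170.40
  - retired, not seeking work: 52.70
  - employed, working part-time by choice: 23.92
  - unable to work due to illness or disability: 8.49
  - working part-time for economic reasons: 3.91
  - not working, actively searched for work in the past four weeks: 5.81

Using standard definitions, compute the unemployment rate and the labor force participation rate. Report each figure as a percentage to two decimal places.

Unemployment rate ≈ 2.85%; labor force participation rate ≈ 76.93%.

Employed = 170.40 + 23.92 + 3.91 = 198.23 million (anyone who worked, including part-time for economic reasons, counts as employed).
Unemployed = 5.81 million.
Labor force = 198.23 + 5.81 = 204.04 million.
Not in labor force = 52.70 + 8.49 = 61.19 million (those not working and not actively searching are outside the labor force).
Civilian working-age population = 204.04 + 61.19 = 265.23 million.
Unemployment rate = 5.81 / 204.04 = 2.85%.
Labor force participation rate = 204.04 / 265.23 = 76.93%.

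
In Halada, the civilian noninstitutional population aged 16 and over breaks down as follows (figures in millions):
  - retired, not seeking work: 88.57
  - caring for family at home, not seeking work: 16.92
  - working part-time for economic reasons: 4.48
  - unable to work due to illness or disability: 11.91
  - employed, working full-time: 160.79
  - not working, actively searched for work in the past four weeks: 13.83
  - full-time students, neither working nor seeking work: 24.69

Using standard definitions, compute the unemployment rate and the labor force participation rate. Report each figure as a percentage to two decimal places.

Unemployment rate ≈ 7.72%; labor force participation rate ≈ 55.76%.

Employed = 4.48 + 160.79 = 165.27 million (anyone who worked, including part-time for economic reasons, counts as employed).
Unemployed = 13.83 million.
Labor force = 165.27 + 13.83 = 179.10 million.
Not in labor force = 88.57 + 16.92 + 11.91 + 24.69 = 142.09 million (those not working and not actively searching are outside the labor force).
Civilian working-age population = 179.10 + 142.09 = 321.19 million.
Unemployment rate = 13.83 / 179.10 = 7.72%.
Labor force participation rate = 179.10 / 321.19 = 55.76%.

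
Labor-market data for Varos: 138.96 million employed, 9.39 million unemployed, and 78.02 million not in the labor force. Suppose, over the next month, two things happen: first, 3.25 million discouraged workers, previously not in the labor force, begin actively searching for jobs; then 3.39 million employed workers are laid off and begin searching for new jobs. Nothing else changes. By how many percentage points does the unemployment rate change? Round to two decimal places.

Initially, labor force = 138.96 + 9.39 = 148.35 million, so u = 9.39/148.35 = 6.33%.
After the first change, unemployed and labor force both rise by 3.25 → E = 138.96, U = 12.64, labor force = 151.60 million.
After the second change, employed falls and unemployed rises by 3.39; labor force unchanged → E = 135.57, U = 16.03, labor force = 151.60 million.
New unemployment rate = 16.03 / 151.60 = 10.57%.
Change = 10.57% − 6.33% = +4.24 percentage points.

The unemployment rate changes by +4.24 percentage points.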